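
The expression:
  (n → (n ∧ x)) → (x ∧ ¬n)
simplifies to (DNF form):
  (n ∧ ¬x) ∨ (x ∧ ¬n)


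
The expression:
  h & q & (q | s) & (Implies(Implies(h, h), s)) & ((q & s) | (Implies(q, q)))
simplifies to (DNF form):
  h & q & s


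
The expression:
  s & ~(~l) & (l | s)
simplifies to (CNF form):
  l & s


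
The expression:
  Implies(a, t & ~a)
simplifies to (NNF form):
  ~a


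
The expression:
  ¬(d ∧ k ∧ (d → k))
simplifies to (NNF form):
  ¬d ∨ ¬k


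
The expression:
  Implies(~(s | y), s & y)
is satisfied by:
  {y: True, s: True}
  {y: True, s: False}
  {s: True, y: False}


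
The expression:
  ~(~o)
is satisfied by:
  {o: True}


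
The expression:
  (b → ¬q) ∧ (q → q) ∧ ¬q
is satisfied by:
  {q: False}


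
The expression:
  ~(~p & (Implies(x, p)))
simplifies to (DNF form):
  p | x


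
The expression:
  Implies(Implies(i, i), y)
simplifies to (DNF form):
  y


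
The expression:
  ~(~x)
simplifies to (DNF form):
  x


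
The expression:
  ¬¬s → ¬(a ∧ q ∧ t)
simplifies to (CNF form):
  ¬a ∨ ¬q ∨ ¬s ∨ ¬t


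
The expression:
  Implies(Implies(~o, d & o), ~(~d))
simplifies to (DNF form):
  d | ~o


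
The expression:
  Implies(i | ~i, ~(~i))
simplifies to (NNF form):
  i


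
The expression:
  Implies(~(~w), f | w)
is always true.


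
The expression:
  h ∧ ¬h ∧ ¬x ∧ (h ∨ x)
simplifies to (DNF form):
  False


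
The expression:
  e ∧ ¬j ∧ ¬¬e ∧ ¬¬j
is never true.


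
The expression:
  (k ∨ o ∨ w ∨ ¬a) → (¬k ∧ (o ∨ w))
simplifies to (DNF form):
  (a ∧ ¬k) ∨ (o ∧ ¬k) ∨ (w ∧ ¬k)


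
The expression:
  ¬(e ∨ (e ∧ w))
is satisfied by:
  {e: False}


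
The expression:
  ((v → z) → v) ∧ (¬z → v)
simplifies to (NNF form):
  v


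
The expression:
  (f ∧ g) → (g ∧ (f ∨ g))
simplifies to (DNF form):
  True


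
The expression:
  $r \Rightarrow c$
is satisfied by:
  {c: True, r: False}
  {r: False, c: False}
  {r: True, c: True}


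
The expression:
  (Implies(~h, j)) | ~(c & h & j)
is always true.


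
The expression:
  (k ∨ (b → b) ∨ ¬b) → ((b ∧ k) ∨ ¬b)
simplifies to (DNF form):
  k ∨ ¬b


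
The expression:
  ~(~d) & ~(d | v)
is never true.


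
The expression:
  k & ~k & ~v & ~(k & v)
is never true.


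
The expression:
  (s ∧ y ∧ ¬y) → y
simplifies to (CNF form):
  True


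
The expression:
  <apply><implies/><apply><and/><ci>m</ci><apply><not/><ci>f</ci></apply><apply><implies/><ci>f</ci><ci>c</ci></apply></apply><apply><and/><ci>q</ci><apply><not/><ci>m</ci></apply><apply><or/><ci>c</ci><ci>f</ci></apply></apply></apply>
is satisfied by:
  {f: True, m: False}
  {m: False, f: False}
  {m: True, f: True}


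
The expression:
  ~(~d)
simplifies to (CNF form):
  d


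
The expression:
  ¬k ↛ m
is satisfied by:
  {m: True, k: False}
  {k: False, m: False}
  {k: True, m: True}


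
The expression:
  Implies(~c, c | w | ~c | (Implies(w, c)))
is always true.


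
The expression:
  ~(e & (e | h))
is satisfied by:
  {e: False}


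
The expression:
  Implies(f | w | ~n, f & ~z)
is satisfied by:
  {f: True, n: True, z: False, w: False}
  {f: True, n: False, z: False, w: False}
  {f: True, w: True, n: True, z: False}
  {f: True, w: True, n: False, z: False}
  {z: False, n: True, w: False, f: False}
  {z: True, n: True, w: False, f: False}


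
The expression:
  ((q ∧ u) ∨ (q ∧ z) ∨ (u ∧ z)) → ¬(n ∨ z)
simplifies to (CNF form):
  (¬q ∨ ¬z) ∧ (¬u ∨ ¬z) ∧ (¬n ∨ ¬q ∨ ¬u) ∧ (¬n ∨ ¬q ∨ ¬z) ∧ (¬n ∨ ¬u ∨ ¬z) ∧ (¬q ∨ ¬u ∨ ¬z) ∧ (¬n ∨ ¬q ∨ ¬u ∨ ¬z)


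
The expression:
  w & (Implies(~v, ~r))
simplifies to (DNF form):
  (v & w) | (w & ~r)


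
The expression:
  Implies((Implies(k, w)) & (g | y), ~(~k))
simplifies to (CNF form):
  (k | ~g) & (k | ~y)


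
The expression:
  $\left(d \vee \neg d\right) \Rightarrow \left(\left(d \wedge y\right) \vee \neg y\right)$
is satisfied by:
  {d: True, y: False}
  {y: False, d: False}
  {y: True, d: True}


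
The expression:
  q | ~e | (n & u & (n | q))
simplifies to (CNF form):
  (n | q | ~e) & (q | u | ~e)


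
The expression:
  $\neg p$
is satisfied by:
  {p: False}


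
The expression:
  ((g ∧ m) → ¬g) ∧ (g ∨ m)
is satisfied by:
  {g: True, m: False}
  {m: True, g: False}


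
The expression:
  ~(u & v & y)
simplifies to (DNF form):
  ~u | ~v | ~y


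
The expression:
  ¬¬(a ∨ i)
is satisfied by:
  {i: True, a: True}
  {i: True, a: False}
  {a: True, i: False}


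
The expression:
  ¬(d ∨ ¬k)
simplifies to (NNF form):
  k ∧ ¬d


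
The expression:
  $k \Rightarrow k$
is always true.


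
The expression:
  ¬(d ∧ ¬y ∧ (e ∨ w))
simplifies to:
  y ∨ (¬e ∧ ¬w) ∨ ¬d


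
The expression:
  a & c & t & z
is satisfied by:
  {t: True, z: True, c: True, a: True}


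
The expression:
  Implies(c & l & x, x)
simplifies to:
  True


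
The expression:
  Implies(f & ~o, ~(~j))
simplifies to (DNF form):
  j | o | ~f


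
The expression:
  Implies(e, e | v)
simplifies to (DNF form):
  True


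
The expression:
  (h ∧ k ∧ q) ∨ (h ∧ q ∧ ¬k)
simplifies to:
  h ∧ q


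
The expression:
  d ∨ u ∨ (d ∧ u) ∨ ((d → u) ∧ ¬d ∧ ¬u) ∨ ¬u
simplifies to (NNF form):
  True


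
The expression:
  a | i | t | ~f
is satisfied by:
  {t: True, a: True, i: True, f: False}
  {t: True, a: True, i: False, f: False}
  {t: True, i: True, a: False, f: False}
  {t: True, i: False, a: False, f: False}
  {a: True, i: True, t: False, f: False}
  {a: True, i: False, t: False, f: False}
  {i: True, t: False, a: False, f: False}
  {i: False, t: False, a: False, f: False}
  {f: True, t: True, a: True, i: True}
  {f: True, t: True, a: True, i: False}
  {f: True, t: True, i: True, a: False}
  {f: True, t: True, i: False, a: False}
  {f: True, a: True, i: True, t: False}
  {f: True, a: True, i: False, t: False}
  {f: True, i: True, a: False, t: False}


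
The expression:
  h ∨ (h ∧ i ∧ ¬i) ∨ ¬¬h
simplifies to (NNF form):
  h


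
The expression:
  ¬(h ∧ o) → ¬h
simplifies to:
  o ∨ ¬h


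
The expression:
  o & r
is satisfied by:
  {r: True, o: True}


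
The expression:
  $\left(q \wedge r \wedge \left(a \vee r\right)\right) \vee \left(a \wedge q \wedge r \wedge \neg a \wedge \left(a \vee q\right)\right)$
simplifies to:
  $q \wedge r$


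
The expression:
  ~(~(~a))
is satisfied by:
  {a: False}


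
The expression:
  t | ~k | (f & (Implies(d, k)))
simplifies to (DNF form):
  f | t | ~k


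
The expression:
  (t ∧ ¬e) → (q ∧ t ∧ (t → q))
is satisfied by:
  {q: True, e: True, t: False}
  {q: True, e: False, t: False}
  {e: True, q: False, t: False}
  {q: False, e: False, t: False}
  {q: True, t: True, e: True}
  {q: True, t: True, e: False}
  {t: True, e: True, q: False}


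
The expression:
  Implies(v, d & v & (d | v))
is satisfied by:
  {d: True, v: False}
  {v: False, d: False}
  {v: True, d: True}


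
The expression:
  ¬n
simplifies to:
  ¬n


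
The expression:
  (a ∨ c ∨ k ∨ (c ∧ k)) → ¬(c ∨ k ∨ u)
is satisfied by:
  {u: False, a: False, k: False, c: False}
  {a: True, c: False, u: False, k: False}
  {u: True, c: False, a: False, k: False}


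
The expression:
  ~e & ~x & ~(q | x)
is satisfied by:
  {q: False, e: False, x: False}


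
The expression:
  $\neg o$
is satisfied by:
  {o: False}


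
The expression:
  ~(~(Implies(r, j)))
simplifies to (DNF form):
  j | ~r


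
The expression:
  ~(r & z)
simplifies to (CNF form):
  ~r | ~z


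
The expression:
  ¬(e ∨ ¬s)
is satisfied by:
  {s: True, e: False}


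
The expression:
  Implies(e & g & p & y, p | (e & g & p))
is always true.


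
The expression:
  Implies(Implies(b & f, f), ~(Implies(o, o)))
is never true.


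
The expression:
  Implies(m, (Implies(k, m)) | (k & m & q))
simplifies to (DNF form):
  True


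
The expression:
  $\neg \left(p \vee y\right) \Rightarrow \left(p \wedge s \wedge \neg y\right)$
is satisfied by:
  {y: True, p: True}
  {y: True, p: False}
  {p: True, y: False}


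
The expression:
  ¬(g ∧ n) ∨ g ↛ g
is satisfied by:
  {g: False, n: False}
  {n: True, g: False}
  {g: True, n: False}


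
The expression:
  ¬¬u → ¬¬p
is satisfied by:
  {p: True, u: False}
  {u: False, p: False}
  {u: True, p: True}


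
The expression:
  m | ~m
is always true.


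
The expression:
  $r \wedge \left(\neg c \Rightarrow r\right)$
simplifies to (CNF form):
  $r$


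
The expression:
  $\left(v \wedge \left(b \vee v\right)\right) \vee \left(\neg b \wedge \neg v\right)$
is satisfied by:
  {v: True, b: False}
  {b: False, v: False}
  {b: True, v: True}


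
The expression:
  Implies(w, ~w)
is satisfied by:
  {w: False}


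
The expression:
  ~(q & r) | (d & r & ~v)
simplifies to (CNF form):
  (d | ~q | ~r) & (~q | ~r | ~v)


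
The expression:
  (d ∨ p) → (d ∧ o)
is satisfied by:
  {o: True, d: False, p: False}
  {d: False, p: False, o: False}
  {o: True, d: True, p: False}
  {o: True, p: True, d: True}


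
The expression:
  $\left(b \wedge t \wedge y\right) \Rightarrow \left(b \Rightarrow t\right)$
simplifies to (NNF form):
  $\text{True}$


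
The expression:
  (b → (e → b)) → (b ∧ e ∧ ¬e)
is never true.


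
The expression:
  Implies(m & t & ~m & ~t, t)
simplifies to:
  True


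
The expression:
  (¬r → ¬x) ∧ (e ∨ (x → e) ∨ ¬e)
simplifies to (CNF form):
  r ∨ ¬x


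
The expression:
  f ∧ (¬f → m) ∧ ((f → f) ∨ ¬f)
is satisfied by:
  {f: True}


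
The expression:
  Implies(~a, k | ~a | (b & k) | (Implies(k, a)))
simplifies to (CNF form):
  True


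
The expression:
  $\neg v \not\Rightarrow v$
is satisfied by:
  {v: False}


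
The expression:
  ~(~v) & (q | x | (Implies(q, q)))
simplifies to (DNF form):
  v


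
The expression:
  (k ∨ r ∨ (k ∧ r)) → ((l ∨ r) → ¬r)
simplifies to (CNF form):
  ¬r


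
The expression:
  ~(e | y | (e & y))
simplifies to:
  ~e & ~y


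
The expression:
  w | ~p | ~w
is always true.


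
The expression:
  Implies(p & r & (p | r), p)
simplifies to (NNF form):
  True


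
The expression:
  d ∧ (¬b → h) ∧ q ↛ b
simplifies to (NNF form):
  d ∧ h ∧ q ∧ ¬b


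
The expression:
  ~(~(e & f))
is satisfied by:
  {e: True, f: True}


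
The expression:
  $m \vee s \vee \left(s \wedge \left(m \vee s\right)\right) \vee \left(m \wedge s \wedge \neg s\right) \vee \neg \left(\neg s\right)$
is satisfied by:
  {m: True, s: True}
  {m: True, s: False}
  {s: True, m: False}


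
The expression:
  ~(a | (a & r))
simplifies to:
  ~a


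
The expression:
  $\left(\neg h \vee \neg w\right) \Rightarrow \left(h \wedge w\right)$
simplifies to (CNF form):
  $h \wedge w$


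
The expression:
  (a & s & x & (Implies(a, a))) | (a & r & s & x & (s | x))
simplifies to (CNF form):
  a & s & x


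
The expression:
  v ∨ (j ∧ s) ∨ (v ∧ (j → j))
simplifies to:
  v ∨ (j ∧ s)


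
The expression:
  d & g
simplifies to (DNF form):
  d & g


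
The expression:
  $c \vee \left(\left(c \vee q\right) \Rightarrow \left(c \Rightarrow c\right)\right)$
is always true.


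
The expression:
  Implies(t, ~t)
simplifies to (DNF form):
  ~t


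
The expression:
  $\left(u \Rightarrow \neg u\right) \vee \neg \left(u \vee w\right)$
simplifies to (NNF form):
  $\neg u$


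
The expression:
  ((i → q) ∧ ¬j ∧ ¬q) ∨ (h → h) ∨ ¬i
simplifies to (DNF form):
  True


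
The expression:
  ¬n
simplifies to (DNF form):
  ¬n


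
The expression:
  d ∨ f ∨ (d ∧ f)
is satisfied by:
  {d: True, f: True}
  {d: True, f: False}
  {f: True, d: False}


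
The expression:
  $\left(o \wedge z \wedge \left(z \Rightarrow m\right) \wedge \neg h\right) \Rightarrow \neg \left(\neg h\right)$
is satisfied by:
  {h: True, o: False, m: False, z: False}
  {h: False, o: False, m: False, z: False}
  {h: True, z: True, o: False, m: False}
  {z: True, h: False, o: False, m: False}
  {h: True, m: True, z: False, o: False}
  {m: True, z: False, o: False, h: False}
  {h: True, z: True, m: True, o: False}
  {z: True, m: True, h: False, o: False}
  {h: True, o: True, z: False, m: False}
  {o: True, z: False, m: False, h: False}
  {h: True, z: True, o: True, m: False}
  {z: True, o: True, h: False, m: False}
  {h: True, m: True, o: True, z: False}
  {m: True, o: True, z: False, h: False}
  {h: True, z: True, m: True, o: True}


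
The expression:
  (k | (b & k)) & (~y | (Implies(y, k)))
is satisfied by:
  {k: True}


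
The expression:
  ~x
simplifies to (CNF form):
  ~x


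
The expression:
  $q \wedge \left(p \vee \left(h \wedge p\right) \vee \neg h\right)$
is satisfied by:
  {p: True, q: True, h: False}
  {q: True, h: False, p: False}
  {p: True, h: True, q: True}


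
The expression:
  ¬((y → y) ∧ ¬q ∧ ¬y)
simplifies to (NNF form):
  q ∨ y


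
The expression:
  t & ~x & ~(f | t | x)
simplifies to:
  False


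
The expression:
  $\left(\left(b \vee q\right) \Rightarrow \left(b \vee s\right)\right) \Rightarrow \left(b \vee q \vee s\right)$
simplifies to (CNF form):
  $b \vee q \vee s$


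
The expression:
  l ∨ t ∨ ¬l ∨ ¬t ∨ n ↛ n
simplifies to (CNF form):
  True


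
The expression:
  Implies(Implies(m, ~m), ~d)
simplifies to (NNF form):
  m | ~d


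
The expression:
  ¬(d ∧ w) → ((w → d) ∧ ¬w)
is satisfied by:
  {d: True, w: False}
  {w: False, d: False}
  {w: True, d: True}


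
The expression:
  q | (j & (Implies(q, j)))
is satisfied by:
  {q: True, j: True}
  {q: True, j: False}
  {j: True, q: False}


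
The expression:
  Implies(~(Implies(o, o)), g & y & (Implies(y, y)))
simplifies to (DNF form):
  True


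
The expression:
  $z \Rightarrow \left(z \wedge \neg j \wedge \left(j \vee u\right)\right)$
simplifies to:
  $\left(u \wedge \neg j\right) \vee \neg z$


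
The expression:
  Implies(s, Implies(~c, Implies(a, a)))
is always true.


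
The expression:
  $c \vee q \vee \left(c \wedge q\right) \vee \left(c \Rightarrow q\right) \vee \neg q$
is always true.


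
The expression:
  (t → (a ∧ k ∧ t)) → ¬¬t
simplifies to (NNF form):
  t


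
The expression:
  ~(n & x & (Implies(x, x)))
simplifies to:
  ~n | ~x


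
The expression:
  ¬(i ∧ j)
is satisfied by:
  {i: False, j: False}
  {j: True, i: False}
  {i: True, j: False}


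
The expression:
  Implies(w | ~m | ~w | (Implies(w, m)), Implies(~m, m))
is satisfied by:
  {m: True}


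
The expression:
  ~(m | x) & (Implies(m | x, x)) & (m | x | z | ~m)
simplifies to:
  ~m & ~x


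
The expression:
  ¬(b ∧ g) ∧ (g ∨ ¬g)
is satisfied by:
  {g: False, b: False}
  {b: True, g: False}
  {g: True, b: False}


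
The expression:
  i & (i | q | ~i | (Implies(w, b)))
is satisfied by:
  {i: True}


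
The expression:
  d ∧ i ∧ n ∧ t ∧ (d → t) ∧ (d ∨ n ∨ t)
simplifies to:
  d ∧ i ∧ n ∧ t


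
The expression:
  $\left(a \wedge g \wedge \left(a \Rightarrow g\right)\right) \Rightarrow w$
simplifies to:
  $w \vee \neg a \vee \neg g$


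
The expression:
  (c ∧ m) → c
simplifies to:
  True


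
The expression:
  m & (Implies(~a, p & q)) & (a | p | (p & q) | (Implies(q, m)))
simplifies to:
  m & (a | p) & (a | q)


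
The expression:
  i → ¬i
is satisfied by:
  {i: False}


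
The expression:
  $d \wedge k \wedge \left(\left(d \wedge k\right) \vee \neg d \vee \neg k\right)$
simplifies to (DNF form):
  $d \wedge k$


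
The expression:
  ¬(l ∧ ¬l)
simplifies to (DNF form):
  True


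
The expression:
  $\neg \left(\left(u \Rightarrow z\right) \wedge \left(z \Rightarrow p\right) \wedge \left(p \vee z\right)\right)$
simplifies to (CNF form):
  $\left(u \vee \neg p\right) \wedge \left(\neg p \vee \neg z\right)$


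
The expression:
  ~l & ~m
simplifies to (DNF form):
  ~l & ~m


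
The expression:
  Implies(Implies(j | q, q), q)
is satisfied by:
  {q: True, j: True}
  {q: True, j: False}
  {j: True, q: False}


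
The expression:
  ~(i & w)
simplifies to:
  ~i | ~w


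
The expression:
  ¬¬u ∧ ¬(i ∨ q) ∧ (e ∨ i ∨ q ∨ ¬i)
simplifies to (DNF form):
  u ∧ ¬i ∧ ¬q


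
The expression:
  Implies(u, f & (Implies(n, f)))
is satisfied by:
  {f: True, u: False}
  {u: False, f: False}
  {u: True, f: True}


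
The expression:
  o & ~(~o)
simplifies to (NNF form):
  o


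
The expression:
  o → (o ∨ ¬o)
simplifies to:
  True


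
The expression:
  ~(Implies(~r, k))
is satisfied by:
  {r: False, k: False}


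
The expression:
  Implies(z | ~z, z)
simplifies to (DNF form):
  z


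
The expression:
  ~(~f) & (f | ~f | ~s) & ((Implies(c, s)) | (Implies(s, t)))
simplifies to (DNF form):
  f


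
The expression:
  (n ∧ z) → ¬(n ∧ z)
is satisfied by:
  {z: False, n: False}
  {n: True, z: False}
  {z: True, n: False}


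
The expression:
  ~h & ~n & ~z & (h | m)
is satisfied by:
  {m: True, n: False, h: False, z: False}


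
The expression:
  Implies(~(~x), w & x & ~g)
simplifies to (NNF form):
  ~x | (w & ~g)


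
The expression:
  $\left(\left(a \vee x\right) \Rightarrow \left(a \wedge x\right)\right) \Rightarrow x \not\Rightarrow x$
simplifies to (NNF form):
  $\left(a \wedge \neg x\right) \vee \left(x \wedge \neg a\right)$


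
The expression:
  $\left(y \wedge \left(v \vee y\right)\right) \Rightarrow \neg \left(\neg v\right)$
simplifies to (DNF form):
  $v \vee \neg y$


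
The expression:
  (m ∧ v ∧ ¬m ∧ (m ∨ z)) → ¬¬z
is always true.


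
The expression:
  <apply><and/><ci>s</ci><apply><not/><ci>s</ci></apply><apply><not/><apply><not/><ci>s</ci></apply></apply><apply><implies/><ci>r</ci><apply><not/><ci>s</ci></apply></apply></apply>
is never true.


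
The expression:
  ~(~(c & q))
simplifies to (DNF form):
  c & q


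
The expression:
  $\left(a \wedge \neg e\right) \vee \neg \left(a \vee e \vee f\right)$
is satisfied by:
  {a: True, e: False, f: False}
  {e: False, f: False, a: False}
  {f: True, a: True, e: False}


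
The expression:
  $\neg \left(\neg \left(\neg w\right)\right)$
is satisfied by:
  {w: False}


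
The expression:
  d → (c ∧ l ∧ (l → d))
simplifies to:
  (c ∧ l) ∨ ¬d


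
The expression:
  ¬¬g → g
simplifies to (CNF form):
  True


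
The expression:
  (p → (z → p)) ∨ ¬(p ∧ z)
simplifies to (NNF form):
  True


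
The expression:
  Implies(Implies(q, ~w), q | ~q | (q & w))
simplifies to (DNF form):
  True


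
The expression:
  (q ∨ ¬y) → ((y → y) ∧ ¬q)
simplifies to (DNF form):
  ¬q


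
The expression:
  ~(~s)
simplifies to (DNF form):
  s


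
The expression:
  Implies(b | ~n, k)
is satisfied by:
  {n: True, k: True, b: False}
  {k: True, b: False, n: False}
  {n: True, k: True, b: True}
  {k: True, b: True, n: False}
  {n: True, b: False, k: False}


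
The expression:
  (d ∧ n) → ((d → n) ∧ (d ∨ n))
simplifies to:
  True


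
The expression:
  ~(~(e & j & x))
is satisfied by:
  {j: True, e: True, x: True}


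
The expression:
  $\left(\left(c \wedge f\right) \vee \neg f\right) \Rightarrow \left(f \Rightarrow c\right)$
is always true.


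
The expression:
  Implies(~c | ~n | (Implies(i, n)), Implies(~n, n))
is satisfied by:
  {n: True}


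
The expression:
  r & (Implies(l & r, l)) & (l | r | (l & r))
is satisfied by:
  {r: True}


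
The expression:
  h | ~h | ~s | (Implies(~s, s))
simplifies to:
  True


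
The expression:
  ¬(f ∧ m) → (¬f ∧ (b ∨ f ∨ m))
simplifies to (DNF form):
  m ∨ (b ∧ ¬f)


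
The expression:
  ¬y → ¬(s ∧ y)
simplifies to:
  True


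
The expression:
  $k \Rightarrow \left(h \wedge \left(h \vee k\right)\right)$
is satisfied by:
  {h: True, k: False}
  {k: False, h: False}
  {k: True, h: True}


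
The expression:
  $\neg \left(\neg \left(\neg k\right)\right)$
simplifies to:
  $\neg k$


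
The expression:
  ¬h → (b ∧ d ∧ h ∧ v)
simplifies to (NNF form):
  h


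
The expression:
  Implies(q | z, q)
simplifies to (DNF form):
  q | ~z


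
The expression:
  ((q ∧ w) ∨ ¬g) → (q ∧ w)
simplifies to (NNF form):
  g ∨ (q ∧ w)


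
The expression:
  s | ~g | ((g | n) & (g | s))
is always true.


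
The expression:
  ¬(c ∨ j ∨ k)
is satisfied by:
  {j: False, k: False, c: False}


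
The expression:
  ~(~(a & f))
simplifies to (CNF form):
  a & f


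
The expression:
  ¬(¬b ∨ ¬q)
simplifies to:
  b ∧ q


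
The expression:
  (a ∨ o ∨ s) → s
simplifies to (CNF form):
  (s ∨ ¬a) ∧ (s ∨ ¬o)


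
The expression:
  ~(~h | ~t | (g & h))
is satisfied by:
  {t: True, h: True, g: False}


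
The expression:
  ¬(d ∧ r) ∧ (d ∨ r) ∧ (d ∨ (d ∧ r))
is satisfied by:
  {d: True, r: False}


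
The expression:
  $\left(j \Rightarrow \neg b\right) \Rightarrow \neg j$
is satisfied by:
  {b: True, j: False}
  {j: False, b: False}
  {j: True, b: True}


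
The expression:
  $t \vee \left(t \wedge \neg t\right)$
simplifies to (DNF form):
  $t$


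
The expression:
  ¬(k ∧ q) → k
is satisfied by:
  {k: True}


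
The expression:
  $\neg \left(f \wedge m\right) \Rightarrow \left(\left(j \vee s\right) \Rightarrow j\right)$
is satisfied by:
  {j: True, m: True, f: True, s: False}
  {j: True, m: True, f: False, s: False}
  {j: True, f: True, s: False, m: False}
  {j: True, f: False, s: False, m: False}
  {m: True, f: True, s: False, j: False}
  {m: True, f: False, s: False, j: False}
  {f: True, m: False, s: False, j: False}
  {f: False, m: False, s: False, j: False}
  {j: True, m: True, s: True, f: True}
  {j: True, m: True, s: True, f: False}
  {j: True, s: True, f: True, m: False}
  {j: True, s: True, f: False, m: False}
  {m: True, s: True, f: True, j: False}


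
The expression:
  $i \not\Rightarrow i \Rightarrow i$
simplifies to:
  $\text{True}$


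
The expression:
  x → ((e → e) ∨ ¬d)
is always true.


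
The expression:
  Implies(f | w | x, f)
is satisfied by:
  {f: True, w: False, x: False}
  {x: True, f: True, w: False}
  {f: True, w: True, x: False}
  {x: True, f: True, w: True}
  {x: False, w: False, f: False}


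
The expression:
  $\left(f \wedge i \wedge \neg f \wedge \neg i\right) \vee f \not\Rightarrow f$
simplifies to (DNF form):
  $\text{False}$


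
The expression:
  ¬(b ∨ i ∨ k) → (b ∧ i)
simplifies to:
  b ∨ i ∨ k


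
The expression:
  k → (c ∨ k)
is always true.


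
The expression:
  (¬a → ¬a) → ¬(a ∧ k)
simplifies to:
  ¬a ∨ ¬k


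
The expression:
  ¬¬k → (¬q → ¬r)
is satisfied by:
  {q: True, k: False, r: False}
  {k: False, r: False, q: False}
  {r: True, q: True, k: False}
  {r: True, k: False, q: False}
  {q: True, k: True, r: False}
  {k: True, q: False, r: False}
  {r: True, k: True, q: True}


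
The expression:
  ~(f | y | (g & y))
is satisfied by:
  {y: False, f: False}


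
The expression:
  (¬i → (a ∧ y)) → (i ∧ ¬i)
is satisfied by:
  {i: False, y: False, a: False}
  {a: True, i: False, y: False}
  {y: True, i: False, a: False}


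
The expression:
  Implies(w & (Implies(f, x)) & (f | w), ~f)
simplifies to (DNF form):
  ~f | ~w | ~x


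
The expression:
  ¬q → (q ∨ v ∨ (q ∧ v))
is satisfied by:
  {q: True, v: True}
  {q: True, v: False}
  {v: True, q: False}


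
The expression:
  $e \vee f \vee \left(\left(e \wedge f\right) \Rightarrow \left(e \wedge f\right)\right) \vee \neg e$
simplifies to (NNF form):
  $\text{True}$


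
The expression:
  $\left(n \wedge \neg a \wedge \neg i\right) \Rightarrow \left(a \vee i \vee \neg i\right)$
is always true.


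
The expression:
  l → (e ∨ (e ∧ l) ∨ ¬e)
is always true.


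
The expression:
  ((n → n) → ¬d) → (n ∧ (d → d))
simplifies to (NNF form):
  d ∨ n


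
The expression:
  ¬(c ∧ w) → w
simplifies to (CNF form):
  w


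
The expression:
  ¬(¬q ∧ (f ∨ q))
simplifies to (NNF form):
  q ∨ ¬f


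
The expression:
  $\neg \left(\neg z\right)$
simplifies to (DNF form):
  $z$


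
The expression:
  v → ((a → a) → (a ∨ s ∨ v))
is always true.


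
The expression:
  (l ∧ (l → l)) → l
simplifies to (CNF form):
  True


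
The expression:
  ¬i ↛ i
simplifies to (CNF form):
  True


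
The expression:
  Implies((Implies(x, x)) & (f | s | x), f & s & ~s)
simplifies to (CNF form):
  ~f & ~s & ~x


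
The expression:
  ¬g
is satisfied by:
  {g: False}


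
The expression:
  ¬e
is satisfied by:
  {e: False}


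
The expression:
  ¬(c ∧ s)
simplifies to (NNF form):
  ¬c ∨ ¬s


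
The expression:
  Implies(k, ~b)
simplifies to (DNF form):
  ~b | ~k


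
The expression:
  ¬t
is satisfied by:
  {t: False}


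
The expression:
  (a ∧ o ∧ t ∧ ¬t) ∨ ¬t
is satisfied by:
  {t: False}


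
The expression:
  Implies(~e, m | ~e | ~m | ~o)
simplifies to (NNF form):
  True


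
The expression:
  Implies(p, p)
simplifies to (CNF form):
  True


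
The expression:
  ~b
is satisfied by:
  {b: False}


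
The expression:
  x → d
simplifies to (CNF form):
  d ∨ ¬x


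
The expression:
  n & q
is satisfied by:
  {q: True, n: True}


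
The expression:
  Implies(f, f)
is always true.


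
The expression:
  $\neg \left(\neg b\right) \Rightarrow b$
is always true.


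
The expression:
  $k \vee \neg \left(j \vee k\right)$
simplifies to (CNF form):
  $k \vee \neg j$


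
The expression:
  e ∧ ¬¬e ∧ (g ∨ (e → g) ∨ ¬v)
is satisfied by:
  {e: True, g: True, v: False}
  {e: True, v: False, g: False}
  {e: True, g: True, v: True}


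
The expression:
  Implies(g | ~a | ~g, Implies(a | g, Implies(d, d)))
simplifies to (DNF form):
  True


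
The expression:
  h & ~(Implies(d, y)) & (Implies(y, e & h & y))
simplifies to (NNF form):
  d & h & ~y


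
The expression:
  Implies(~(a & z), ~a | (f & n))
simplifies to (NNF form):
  z | ~a | (f & n)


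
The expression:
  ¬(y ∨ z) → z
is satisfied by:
  {y: True, z: True}
  {y: True, z: False}
  {z: True, y: False}


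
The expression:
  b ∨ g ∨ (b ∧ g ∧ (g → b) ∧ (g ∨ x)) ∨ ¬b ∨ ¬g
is always true.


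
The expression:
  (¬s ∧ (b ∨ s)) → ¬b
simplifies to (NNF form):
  s ∨ ¬b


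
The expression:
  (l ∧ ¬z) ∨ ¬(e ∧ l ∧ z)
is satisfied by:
  {l: False, e: False, z: False}
  {z: True, l: False, e: False}
  {e: True, l: False, z: False}
  {z: True, e: True, l: False}
  {l: True, z: False, e: False}
  {z: True, l: True, e: False}
  {e: True, l: True, z: False}


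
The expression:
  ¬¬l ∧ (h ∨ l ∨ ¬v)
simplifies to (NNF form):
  l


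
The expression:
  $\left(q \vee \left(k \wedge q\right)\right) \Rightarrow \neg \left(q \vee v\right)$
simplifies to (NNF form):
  $\neg q$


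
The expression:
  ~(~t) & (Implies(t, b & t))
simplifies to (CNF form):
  b & t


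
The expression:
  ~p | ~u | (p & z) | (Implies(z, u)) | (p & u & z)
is always true.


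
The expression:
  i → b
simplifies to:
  b ∨ ¬i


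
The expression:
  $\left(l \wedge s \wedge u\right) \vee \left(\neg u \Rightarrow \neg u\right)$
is always true.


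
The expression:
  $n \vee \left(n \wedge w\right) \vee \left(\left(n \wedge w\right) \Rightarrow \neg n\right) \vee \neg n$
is always true.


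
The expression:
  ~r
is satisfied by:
  {r: False}


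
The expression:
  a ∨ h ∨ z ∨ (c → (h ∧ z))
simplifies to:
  a ∨ h ∨ z ∨ ¬c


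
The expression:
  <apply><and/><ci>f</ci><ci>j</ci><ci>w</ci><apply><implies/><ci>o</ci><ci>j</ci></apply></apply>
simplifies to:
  <apply><and/><ci>f</ci><ci>j</ci><ci>w</ci></apply>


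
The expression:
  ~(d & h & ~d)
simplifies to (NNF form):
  True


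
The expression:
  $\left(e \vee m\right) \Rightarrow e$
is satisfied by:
  {e: True, m: False}
  {m: False, e: False}
  {m: True, e: True}


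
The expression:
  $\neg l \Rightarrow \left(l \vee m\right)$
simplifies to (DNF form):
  $l \vee m$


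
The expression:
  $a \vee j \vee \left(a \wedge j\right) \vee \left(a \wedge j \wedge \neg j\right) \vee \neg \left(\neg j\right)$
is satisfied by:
  {a: True, j: True}
  {a: True, j: False}
  {j: True, a: False}


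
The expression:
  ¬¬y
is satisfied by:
  {y: True}


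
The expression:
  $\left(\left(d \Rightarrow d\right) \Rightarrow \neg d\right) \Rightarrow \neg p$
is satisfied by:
  {d: True, p: False}
  {p: False, d: False}
  {p: True, d: True}


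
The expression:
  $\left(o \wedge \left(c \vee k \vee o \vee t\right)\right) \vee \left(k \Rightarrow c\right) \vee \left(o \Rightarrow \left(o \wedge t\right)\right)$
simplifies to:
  $\text{True}$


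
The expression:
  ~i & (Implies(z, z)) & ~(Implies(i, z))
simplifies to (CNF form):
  False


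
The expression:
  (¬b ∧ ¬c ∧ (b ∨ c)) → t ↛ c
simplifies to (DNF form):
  True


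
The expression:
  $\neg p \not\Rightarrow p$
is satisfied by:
  {p: False}


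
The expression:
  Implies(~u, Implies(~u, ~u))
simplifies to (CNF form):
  True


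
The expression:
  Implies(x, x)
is always true.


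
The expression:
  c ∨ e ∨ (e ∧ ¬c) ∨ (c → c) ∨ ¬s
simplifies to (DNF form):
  True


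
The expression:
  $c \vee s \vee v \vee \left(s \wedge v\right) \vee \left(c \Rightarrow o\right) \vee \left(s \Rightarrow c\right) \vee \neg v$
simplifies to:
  $\text{True}$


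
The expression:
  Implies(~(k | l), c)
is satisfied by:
  {c: True, k: True, l: True}
  {c: True, k: True, l: False}
  {c: True, l: True, k: False}
  {c: True, l: False, k: False}
  {k: True, l: True, c: False}
  {k: True, l: False, c: False}
  {l: True, k: False, c: False}


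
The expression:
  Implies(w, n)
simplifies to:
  n | ~w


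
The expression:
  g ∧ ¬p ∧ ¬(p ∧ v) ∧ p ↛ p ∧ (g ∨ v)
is never true.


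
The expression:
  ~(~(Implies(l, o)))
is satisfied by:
  {o: True, l: False}
  {l: False, o: False}
  {l: True, o: True}


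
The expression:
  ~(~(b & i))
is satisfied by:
  {i: True, b: True}


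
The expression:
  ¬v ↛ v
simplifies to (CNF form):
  True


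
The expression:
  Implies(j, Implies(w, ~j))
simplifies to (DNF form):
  ~j | ~w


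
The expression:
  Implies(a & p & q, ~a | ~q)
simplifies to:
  ~a | ~p | ~q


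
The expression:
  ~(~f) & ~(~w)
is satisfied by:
  {w: True, f: True}


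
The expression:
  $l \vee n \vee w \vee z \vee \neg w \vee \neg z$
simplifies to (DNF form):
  $\text{True}$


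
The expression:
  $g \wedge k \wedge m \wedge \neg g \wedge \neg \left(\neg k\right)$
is never true.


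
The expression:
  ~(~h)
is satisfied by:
  {h: True}


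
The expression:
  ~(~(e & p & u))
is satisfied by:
  {p: True, e: True, u: True}


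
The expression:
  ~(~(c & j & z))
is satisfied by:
  {c: True, z: True, j: True}


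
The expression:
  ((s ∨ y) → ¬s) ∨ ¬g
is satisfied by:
  {s: False, g: False}
  {g: True, s: False}
  {s: True, g: False}


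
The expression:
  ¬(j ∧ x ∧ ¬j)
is always true.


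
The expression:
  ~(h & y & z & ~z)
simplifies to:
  True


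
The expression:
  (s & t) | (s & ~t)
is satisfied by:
  {s: True}


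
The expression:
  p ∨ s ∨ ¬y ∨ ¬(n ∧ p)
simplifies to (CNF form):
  True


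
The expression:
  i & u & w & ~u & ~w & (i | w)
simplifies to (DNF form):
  False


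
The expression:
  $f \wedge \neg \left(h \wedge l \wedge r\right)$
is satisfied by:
  {f: True, l: False, r: False, h: False}
  {h: True, f: True, l: False, r: False}
  {r: True, f: True, l: False, h: False}
  {h: True, r: True, f: True, l: False}
  {l: True, f: True, h: False, r: False}
  {h: True, l: True, f: True, r: False}
  {r: True, l: True, f: True, h: False}


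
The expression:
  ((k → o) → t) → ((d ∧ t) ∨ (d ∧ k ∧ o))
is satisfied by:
  {d: True, o: True, t: False, k: False}
  {d: True, t: False, k: False, o: False}
  {o: True, t: False, k: False, d: False}
  {o: False, t: False, k: False, d: False}
  {d: True, o: True, k: True, t: False}
  {o: True, k: True, d: False, t: False}
  {o: True, d: True, t: True, k: False}
  {d: True, t: True, o: False, k: False}
  {o: True, d: True, t: True, k: True}
  {d: True, t: True, k: True, o: False}


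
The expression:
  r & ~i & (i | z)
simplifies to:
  r & z & ~i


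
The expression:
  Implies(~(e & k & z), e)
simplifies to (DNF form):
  e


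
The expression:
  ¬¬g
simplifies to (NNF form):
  g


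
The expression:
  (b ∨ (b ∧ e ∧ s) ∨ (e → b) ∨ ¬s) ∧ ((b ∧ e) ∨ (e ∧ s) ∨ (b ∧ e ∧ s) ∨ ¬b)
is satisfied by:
  {s: False, b: False, e: False}
  {e: True, s: False, b: False}
  {s: True, e: False, b: False}
  {b: True, e: True, s: False}
  {b: True, e: True, s: True}


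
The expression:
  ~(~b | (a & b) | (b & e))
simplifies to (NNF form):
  b & ~a & ~e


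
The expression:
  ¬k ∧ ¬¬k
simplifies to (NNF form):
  False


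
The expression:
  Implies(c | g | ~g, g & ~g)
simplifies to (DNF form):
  False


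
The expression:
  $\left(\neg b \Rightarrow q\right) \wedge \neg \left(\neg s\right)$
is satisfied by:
  {b: True, q: True, s: True}
  {b: True, s: True, q: False}
  {q: True, s: True, b: False}


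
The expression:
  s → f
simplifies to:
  f ∨ ¬s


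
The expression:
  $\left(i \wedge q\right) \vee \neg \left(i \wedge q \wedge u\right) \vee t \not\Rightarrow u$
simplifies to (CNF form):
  $\text{True}$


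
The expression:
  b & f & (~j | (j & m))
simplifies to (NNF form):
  b & f & (m | ~j)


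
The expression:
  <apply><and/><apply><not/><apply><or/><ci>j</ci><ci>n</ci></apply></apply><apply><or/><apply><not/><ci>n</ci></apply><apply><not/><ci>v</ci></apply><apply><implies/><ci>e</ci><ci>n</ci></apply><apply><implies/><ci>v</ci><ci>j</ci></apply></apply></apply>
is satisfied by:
  {n: False, j: False}


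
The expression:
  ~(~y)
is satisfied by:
  {y: True}


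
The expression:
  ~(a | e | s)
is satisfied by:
  {e: False, a: False, s: False}


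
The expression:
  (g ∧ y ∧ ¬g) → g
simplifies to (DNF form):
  True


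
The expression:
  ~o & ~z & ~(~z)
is never true.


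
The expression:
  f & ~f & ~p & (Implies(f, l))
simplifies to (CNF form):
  False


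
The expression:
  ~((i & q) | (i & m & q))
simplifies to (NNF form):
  ~i | ~q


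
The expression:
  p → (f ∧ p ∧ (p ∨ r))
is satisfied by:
  {f: True, p: False}
  {p: False, f: False}
  {p: True, f: True}


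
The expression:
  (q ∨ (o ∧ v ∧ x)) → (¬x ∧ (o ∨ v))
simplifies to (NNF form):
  (o ∧ ¬x) ∨ (v ∧ ¬x) ∨ (¬o ∧ ¬q) ∨ (¬q ∧ ¬v)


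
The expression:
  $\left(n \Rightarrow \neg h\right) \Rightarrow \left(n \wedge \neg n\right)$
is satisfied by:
  {h: True, n: True}


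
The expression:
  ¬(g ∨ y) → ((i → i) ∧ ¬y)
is always true.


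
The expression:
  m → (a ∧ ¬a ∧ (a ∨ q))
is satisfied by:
  {m: False}


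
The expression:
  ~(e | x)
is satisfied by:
  {x: False, e: False}


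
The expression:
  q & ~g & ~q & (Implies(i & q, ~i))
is never true.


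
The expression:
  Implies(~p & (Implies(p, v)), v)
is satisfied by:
  {v: True, p: True}
  {v: True, p: False}
  {p: True, v: False}


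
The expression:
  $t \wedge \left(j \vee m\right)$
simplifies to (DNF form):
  $\left(j \wedge t\right) \vee \left(m \wedge t\right)$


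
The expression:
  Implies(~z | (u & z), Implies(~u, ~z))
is always true.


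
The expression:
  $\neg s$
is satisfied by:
  {s: False}


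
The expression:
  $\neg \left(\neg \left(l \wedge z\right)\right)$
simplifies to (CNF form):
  $l \wedge z$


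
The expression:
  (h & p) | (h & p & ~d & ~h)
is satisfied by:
  {h: True, p: True}


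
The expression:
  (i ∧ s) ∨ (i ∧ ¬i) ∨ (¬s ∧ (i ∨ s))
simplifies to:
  i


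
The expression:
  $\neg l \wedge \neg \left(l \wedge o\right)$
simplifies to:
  $\neg l$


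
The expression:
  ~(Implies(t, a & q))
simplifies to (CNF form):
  t & (~a | ~q)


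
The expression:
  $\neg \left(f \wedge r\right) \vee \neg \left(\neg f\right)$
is always true.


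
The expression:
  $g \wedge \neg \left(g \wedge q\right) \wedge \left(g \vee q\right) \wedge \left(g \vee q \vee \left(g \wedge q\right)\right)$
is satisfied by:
  {g: True, q: False}


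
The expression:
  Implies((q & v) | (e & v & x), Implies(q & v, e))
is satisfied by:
  {e: True, v: False, q: False}
  {e: False, v: False, q: False}
  {q: True, e: True, v: False}
  {q: True, e: False, v: False}
  {v: True, e: True, q: False}
  {v: True, e: False, q: False}
  {v: True, q: True, e: True}


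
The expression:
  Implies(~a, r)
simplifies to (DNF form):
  a | r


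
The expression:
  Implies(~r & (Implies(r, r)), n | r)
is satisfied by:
  {r: True, n: True}
  {r: True, n: False}
  {n: True, r: False}


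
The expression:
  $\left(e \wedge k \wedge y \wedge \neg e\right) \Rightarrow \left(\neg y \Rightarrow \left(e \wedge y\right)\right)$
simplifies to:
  $\text{True}$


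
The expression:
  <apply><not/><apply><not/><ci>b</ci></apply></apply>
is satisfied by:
  {b: True}


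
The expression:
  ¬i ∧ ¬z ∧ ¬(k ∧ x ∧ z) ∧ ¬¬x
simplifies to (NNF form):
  x ∧ ¬i ∧ ¬z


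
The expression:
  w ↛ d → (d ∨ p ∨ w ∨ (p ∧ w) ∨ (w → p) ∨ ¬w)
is always true.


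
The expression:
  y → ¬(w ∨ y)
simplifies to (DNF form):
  ¬y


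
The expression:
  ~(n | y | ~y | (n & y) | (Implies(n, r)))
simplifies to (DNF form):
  False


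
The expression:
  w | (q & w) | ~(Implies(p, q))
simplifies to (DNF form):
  w | (p & ~q)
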